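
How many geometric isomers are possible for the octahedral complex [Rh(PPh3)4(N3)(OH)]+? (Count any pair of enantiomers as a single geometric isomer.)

An octahedron has six vertices in three trans pairs; every non-trans pair is cis.
Working through the distinct placements yields 2 geometric isomers: N3 and OH mutually trans; N3 and OH mutually cis.

2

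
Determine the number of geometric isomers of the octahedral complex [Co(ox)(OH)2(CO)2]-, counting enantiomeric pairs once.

In an octahedral complex each vertex has one trans partner and four cis neighbours.
Each ox is bidentate and must span two cis positions.
The distinct arrangements are (3 in all): OH cis, CO trans; OH cis, CO cis (chiral); OH trans, CO cis.

3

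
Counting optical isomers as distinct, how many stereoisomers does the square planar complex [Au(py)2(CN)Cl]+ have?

In a square planar complex each vertex has one trans partner and two cis neighbours.
Working through the distinct placements yields 2 geometric isomers: py cis; py trans.
Each arrangement has an internal mirror plane or centre of symmetry, so none is chiral.

2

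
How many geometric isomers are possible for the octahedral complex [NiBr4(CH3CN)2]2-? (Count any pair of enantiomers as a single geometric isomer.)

2

An octahedron has six vertices in three trans pairs; every non-trans pair is cis.
Working through the distinct placements yields 2 geometric isomers: CH3CN trans; CH3CN cis.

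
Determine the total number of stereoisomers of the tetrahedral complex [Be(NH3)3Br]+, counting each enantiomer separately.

Only one geometric arrangement is possible.

1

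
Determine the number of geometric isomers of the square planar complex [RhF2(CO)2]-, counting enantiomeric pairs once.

2

Systematic placement gives 2 geometric isomers: F cis; F trans.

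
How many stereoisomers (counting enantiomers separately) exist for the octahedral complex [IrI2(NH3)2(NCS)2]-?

6

In an octahedral complex each vertex has one trans partner and four cis neighbours.
Working through the distinct placements yields 5 geometric isomers: I trans, NH3 trans, NCS trans; I trans, NH3 cis, NCS cis; I cis, NH3 trans, NCS cis; I cis, NH3 cis, NCS cis (chiral); I cis, NH3 cis, NCS trans.
One of these lacks any improper symmetry element and so occurs as an enantiomeric pair, giving 5 + 1 = 6 stereoisomers in total.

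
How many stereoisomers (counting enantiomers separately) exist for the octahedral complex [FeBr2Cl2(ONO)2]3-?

The distinct arrangements are (5 in all): Br trans, Cl trans, ONO trans; Br trans, Cl cis, ONO cis; Br cis, Cl cis, ONO trans; Br cis, Cl cis, ONO cis (chiral); Br cis, Cl trans, ONO cis.
One of these lacks any improper symmetry element and so occurs as an enantiomeric pair, giving 5 + 1 = 6 stereoisomers in total.

6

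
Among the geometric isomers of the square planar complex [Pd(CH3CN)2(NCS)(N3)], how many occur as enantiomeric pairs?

0

A square has two trans pairs of vertices; adjacent vertices are cis.
The distinct arrangements are (2 in all): CH3CN cis; CH3CN trans.
Each arrangement has an internal mirror plane or centre of symmetry, so none is chiral.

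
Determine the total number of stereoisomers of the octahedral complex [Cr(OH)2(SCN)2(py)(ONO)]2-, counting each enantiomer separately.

Working through the distinct placements yields 6 geometric isomers: OH trans, SCN cis; OH trans, SCN trans; OH cis, SCN cis (3 arrangements, 2 chiral); OH cis, SCN trans.
Of these, 2 lack any improper symmetry element and so occur as enantiomeric pairs, giving 6 + 2 = 8 stereoisomers in total.

8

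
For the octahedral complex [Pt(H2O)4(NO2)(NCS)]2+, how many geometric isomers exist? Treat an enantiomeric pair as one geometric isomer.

2

The six octahedral sites form three mutually perpendicular trans pairs.
Systematic placement gives 2 geometric isomers: NO2 and NCS mutually trans; NO2 and NCS mutually cis.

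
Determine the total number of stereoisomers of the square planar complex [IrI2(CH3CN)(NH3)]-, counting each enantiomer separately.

2

In a square planar complex each vertex has one trans partner and two cis neighbours.
The distinct arrangements are (2 in all): I cis; I trans.
Each arrangement has an internal mirror plane or centre of symmetry, so none is chiral.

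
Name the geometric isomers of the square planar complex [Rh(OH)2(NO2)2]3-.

cis and trans

A square has two trans pairs of vertices; adjacent vertices are cis.
Working through the distinct placements yields 2 geometric isomers: OH cis; OH trans.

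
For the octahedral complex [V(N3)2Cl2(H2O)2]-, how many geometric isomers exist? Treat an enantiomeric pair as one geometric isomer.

The six octahedral sites form three mutually perpendicular trans pairs.
Working through the distinct placements yields 5 geometric isomers: N3 trans, Cl trans, H2O trans; N3 cis, Cl trans, H2O cis; N3 trans, Cl cis, H2O cis; N3 cis, Cl cis, H2O cis (chiral); N3 cis, Cl cis, H2O trans.

5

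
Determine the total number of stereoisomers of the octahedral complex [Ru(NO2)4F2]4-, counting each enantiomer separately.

2

Systematic placement gives 2 geometric isomers: F trans; F cis.
Each arrangement has an internal mirror plane or centre of symmetry, so none is chiral.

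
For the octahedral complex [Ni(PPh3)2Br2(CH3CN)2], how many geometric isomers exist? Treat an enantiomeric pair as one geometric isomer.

An octahedron has six vertices in three trans pairs; every non-trans pair is cis.
There are 5 geometric isomers: PPh3 trans, Br trans, CH3CN trans; PPh3 cis, Br trans, CH3CN cis; PPh3 trans, Br cis, CH3CN cis; PPh3 cis, Br cis, CH3CN cis (chiral); PPh3 cis, Br cis, CH3CN trans.

5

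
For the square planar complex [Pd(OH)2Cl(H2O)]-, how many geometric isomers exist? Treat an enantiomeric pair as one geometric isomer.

In a square planar complex each vertex has one trans partner and two cis neighbours.
The distinct arrangements are (2 in all): OH cis; OH trans.

2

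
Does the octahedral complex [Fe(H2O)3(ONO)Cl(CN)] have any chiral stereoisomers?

An octahedron has six vertices in three trans pairs; every non-trans pair is cis.
The distinct arrangements are (4 in all): H2O mer (3 arrangements); H2O fac (chiral).
One of these lacks any improper symmetry element and so occurs as an enantiomeric pair, giving 4 + 1 = 5 stereoisomers in total.

yes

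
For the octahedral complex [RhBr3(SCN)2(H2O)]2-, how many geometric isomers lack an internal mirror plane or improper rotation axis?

0

An octahedron has six vertices in three trans pairs; every non-trans pair is cis.
Systematic placement gives 3 geometric isomers: Br mer, SCN trans; Br mer, SCN cis; Br fac, SCN cis.
Each arrangement has an internal mirror plane or centre of symmetry, so none is chiral.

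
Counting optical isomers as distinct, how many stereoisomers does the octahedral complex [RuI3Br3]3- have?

2

The six octahedral sites form three mutually perpendicular trans pairs.
There are 2 geometric isomers: I mer; I fac.
Each arrangement has an internal mirror plane or centre of symmetry, so none is chiral.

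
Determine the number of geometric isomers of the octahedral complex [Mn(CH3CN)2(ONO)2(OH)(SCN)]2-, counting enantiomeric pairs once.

The six octahedral sites form three mutually perpendicular trans pairs.
Systematic placement gives 6 geometric isomers: CH3CN trans, ONO cis; CH3CN trans, ONO trans; CH3CN cis, ONO cis (3 arrangements, 2 chiral); CH3CN cis, ONO trans.

6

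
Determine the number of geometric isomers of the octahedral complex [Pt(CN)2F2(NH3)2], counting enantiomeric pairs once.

5

An octahedron has six vertices in three trans pairs; every non-trans pair is cis.
Systematic placement gives 5 geometric isomers: CN trans, F trans, NH3 trans; CN trans, F cis, NH3 cis; CN cis, F cis, NH3 trans; CN cis, F cis, NH3 cis (chiral); CN cis, F trans, NH3 cis.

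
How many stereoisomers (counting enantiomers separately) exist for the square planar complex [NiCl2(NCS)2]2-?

2

In a square planar complex each vertex has one trans partner and two cis neighbours.
The distinct arrangements are (2 in all): Cl cis; Cl trans.
Each arrangement has an internal mirror plane or centre of symmetry, so none is chiral.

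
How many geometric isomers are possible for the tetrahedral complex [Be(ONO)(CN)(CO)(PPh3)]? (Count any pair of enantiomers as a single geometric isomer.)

In a tetrahedral complex all four positions are equivalent and every pair of ligands is adjacent — there is no cis/trans distinction.
Only one geometric arrangement is possible; it has no improper symmetry element, so it exists as a pair of enantiomers (2 stereoisomers).

1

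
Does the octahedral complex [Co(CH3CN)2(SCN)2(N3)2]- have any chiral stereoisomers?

yes

There are 5 geometric isomers: CH3CN trans, SCN trans, N3 trans; CH3CN trans, SCN cis, N3 cis; CH3CN cis, SCN trans, N3 cis; CH3CN cis, SCN cis, N3 cis (chiral); CH3CN cis, SCN cis, N3 trans.
One of these lacks any improper symmetry element and so occurs as an enantiomeric pair, giving 5 + 1 = 6 stereoisomers in total.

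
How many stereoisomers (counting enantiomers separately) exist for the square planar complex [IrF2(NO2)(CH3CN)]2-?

A square has two trans pairs of vertices; adjacent vertices are cis.
There are 2 geometric isomers: F cis; F trans.
Each arrangement has an internal mirror plane or centre of symmetry, so none is chiral.

2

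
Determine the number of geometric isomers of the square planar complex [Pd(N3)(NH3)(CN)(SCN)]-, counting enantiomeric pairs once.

In a square planar complex each vertex has one trans partner and two cis neighbours.
Systematic placement gives 3 geometric isomers: (CN/NH3 trans, N3/SCN trans); (CN/SCN trans, N3/NH3 trans); (CN/N3 trans, NH3/SCN trans).

3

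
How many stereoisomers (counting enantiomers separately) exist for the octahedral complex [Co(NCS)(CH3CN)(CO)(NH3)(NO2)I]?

30

Placing the ligands in turn and identifying arrangements related by rotation or reflection leaves 15 distinct geometric isomers.
Of these, 15 lack any improper symmetry element and so occur as enantiomeric pairs, giving 15 + 15 = 30 stereoisomers in total.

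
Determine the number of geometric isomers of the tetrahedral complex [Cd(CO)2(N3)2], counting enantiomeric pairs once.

1

All four vertices of a tetrahedron are equivalent and mutually adjacent, so cis/trans isomerism cannot arise.
Only one geometric arrangement is possible.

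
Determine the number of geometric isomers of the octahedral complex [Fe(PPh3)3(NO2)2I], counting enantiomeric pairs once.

There are 3 geometric isomers: PPh3 mer, NO2 cis; PPh3 mer, NO2 trans; PPh3 fac, NO2 cis.

3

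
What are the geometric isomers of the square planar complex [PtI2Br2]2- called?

cis and trans

There are 2 geometric isomers: I cis; I trans.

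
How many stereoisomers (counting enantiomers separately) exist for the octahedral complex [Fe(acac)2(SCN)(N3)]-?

In an octahedral complex each vertex has one trans partner and four cis neighbours.
Each acac is bidentate and must span two cis positions.
There are 2 geometric isomers: SCN and N3 mutually trans; SCN and N3 mutually cis (chiral).
One of these lacks any improper symmetry element and so occurs as an enantiomeric pair, giving 2 + 1 = 3 stereoisomers in total.

3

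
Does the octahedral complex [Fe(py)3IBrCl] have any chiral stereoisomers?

yes

In an octahedral complex each vertex has one trans partner and four cis neighbours.
There are 4 geometric isomers: py mer (3 arrangements); py fac (chiral).
One of these lacks any improper symmetry element and so occurs as an enantiomeric pair, giving 4 + 1 = 5 stereoisomers in total.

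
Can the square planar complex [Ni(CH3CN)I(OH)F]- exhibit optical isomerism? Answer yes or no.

no

Systematic placement gives 3 geometric isomers: (CH3CN/I trans, F/OH trans); (CH3CN/OH trans, F/I trans); (CH3CN/F trans, I/OH trans).
Each arrangement has an internal mirror plane or centre of symmetry, so none is chiral.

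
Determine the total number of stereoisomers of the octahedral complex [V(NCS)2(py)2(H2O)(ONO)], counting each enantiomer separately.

An octahedron has six vertices in three trans pairs; every non-trans pair is cis.
Working through the distinct placements yields 6 geometric isomers: NCS cis, py trans; NCS cis, py cis (3 arrangements, 2 chiral); NCS trans, py trans; NCS trans, py cis.
Of these, 2 lack any improper symmetry element and so occur as enantiomeric pairs, giving 6 + 2 = 8 stereoisomers in total.

8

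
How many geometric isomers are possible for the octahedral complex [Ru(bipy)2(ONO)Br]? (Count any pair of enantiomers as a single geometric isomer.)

In an octahedral complex each vertex has one trans partner and four cis neighbours.
Each bipy is bidentate and must span two cis positions.
Systematic placement gives 2 geometric isomers: ONO and Br mutually trans; ONO and Br mutually cis (chiral).

2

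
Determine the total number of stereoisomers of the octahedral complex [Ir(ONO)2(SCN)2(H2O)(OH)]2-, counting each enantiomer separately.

An octahedron has six vertices in three trans pairs; every non-trans pair is cis.
The distinct arrangements are (6 in all): ONO trans, SCN trans; ONO cis, SCN cis (3 arrangements, 2 chiral); ONO cis, SCN trans; ONO trans, SCN cis.
Of these, 2 lack any improper symmetry element and so occur as enantiomeric pairs, giving 6 + 2 = 8 stereoisomers in total.

8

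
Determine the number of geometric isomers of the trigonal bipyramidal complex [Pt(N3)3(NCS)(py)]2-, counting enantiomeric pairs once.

A trigonal bipyramid has two axial and three equatorial sites, which are chemically inequivalent.
Working through the distinct placements yields 4 geometric isomers: NCS equatorial, py equatorial; NCS axial, py equatorial; NCS equatorial, py axial; NCS axial, py axial.

4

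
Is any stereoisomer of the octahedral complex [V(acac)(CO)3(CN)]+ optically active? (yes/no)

no

Each acac is bidentate and must span two cis positions.
There are 2 geometric isomers: CO fac; CO mer.
Each arrangement has an internal mirror plane or centre of symmetry, so none is chiral.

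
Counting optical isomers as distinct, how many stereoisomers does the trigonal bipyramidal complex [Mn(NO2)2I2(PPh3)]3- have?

A trigonal bipyramid has two axial and three equatorial sites, which are chemically inequivalent.
Placing the ligands in turn and identifying arrangements related by rotation or reflection leaves 5 distinct geometric isomers.
One of these lacks any improper symmetry element and so occurs as an enantiomeric pair, giving 5 + 1 = 6 stereoisomers in total.

6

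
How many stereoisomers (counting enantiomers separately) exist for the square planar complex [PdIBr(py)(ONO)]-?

3

A square has two trans pairs of vertices; adjacent vertices are cis.
Working through the distinct placements yields 3 geometric isomers: (Br/ONO trans, I/py trans); (Br/py trans, I/ONO trans); (Br/I trans, ONO/py trans).
Each arrangement has an internal mirror plane or centre of symmetry, so none is chiral.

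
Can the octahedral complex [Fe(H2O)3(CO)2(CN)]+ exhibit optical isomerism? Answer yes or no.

no

There are 3 geometric isomers: H2O mer, CO cis; H2O mer, CO trans; H2O fac, CO cis.
Each arrangement has an internal mirror plane or centre of symmetry, so none is chiral.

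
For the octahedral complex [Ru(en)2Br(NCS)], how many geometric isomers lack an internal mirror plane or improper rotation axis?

1

An octahedron has six vertices in three trans pairs; every non-trans pair is cis.
Each en is bidentate and must span two cis positions.
The distinct arrangements are (2 in all): Br and NCS mutually trans; Br and NCS mutually cis (chiral).
One of these lacks any improper symmetry element and so occurs as an enantiomeric pair, giving 2 + 1 = 3 stereoisomers in total.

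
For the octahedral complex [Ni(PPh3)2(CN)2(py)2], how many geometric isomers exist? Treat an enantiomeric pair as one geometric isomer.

In an octahedral complex each vertex has one trans partner and four cis neighbours.
Systematic placement gives 5 geometric isomers: PPh3 trans, CN trans, py trans; PPh3 cis, CN trans, py cis; PPh3 cis, CN cis, py trans; PPh3 cis, CN cis, py cis (chiral); PPh3 trans, CN cis, py cis.

5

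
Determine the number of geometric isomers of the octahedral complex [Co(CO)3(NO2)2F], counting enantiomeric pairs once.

The six octahedral sites form three mutually perpendicular trans pairs.
Systematic placement gives 3 geometric isomers: CO mer, NO2 trans; CO mer, NO2 cis; CO fac, NO2 cis.

3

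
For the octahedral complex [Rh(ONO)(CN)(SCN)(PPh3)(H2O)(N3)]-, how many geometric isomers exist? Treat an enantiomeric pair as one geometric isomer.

15

An octahedron has six vertices in three trans pairs; every non-trans pair is cis.
Placing the ligands in turn and identifying arrangements related by rotation or reflection leaves 15 distinct geometric isomers.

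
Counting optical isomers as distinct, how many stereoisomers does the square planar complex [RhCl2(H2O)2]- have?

2

In a square planar complex each vertex has one trans partner and two cis neighbours.
Systematic placement gives 2 geometric isomers: Cl cis; Cl trans.
Each arrangement has an internal mirror plane or centre of symmetry, so none is chiral.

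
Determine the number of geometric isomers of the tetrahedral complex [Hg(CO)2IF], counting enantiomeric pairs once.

In a tetrahedral complex all four positions are equivalent and every pair of ligands is adjacent — there is no cis/trans distinction.
Only one geometric arrangement is possible.

1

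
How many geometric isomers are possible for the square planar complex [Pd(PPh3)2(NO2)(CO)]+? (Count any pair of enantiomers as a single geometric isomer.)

2

A square has two trans pairs of vertices; adjacent vertices are cis.
Systematic placement gives 2 geometric isomers: PPh3 cis; PPh3 trans.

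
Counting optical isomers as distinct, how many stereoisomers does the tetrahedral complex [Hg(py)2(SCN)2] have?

1

All four vertices of a tetrahedron are equivalent and mutually adjacent, so cis/trans isomerism cannot arise.
Only one geometric arrangement is possible.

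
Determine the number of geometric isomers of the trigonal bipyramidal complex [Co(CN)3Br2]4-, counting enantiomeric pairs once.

There are 3 geometric isomers: Br both axial; Br one axial, one equatorial; Br both equatorial.

3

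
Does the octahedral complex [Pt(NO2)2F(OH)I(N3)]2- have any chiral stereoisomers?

In an octahedral complex each vertex has one trans partner and four cis neighbours.
Systematic enumeration (placing each ligand type in turn and discarding arrangements equivalent by rotation or reflection) gives 9 geometric isomers.
Of these, 6 lack any improper symmetry element and so occur as enantiomeric pairs, giving 9 + 6 = 15 stereoisomers in total.

yes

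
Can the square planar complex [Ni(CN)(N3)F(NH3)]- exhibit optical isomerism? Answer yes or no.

no

In a square planar complex each vertex has one trans partner and two cis neighbours.
Systematic placement gives 3 geometric isomers: (CN/N3 trans, F/NH3 trans); (CN/NH3 trans, F/N3 trans); (CN/F trans, N3/NH3 trans).
Each arrangement has an internal mirror plane or centre of symmetry, so none is chiral.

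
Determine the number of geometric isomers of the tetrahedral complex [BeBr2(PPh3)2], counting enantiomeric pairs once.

All four vertices of a tetrahedron are equivalent and mutually adjacent, so cis/trans isomerism cannot arise.
Only one geometric arrangement is possible.

1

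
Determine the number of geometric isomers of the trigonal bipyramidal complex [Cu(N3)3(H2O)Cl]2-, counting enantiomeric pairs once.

4

A trigonal bipyramid has two axial and three equatorial sites, which are chemically inequivalent.
Working through the distinct placements yields 4 geometric isomers: H2O axial, Cl axial; H2O equatorial, Cl axial; H2O axial, Cl equatorial; H2O equatorial, Cl equatorial.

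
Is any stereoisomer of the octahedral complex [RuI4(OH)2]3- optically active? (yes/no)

no

In an octahedral complex each vertex has one trans partner and four cis neighbours.
There are 2 geometric isomers: OH trans; OH cis.
Each arrangement has an internal mirror plane or centre of symmetry, so none is chiral.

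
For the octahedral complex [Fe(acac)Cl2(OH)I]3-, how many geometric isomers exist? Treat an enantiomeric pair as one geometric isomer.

4

Each acac is bidentate and must span two cis positions.
Systematic placement gives 4 geometric isomers: Cl trans; Cl cis (3 arrangements, 2 chiral).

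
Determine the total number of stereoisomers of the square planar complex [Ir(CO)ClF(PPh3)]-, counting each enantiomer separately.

In a square planar complex each vertex has one trans partner and two cis neighbours.
There are 3 geometric isomers: (CO/F trans, Cl/PPh3 trans); (CO/PPh3 trans, Cl/F trans); (CO/Cl trans, F/PPh3 trans).
Each arrangement has an internal mirror plane or centre of symmetry, so none is chiral.

3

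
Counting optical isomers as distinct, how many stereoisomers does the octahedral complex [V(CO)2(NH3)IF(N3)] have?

Systematic enumeration (placing each ligand type in turn and discarding arrangements equivalent by rotation or reflection) gives 9 geometric isomers.
Of these, 6 lack any improper symmetry element and so occur as enantiomeric pairs, giving 9 + 6 = 15 stereoisomers in total.

15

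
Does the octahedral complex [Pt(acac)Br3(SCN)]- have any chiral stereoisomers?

no

In an octahedral complex each vertex has one trans partner and four cis neighbours.
Each acac is bidentate and must span two cis positions.
The distinct arrangements are (2 in all): Br mer; Br fac.
Each arrangement has an internal mirror plane or centre of symmetry, so none is chiral.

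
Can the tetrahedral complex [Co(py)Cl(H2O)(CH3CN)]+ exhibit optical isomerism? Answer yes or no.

All four vertices of a tetrahedron are equivalent and mutually adjacent, so cis/trans isomerism cannot arise.
Only one geometric arrangement is possible; it has no improper symmetry element, so it exists as a pair of enantiomers (2 stereoisomers).

yes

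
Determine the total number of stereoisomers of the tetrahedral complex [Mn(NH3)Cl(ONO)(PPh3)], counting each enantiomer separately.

Only one geometric arrangement is possible; it has no improper symmetry element, so it exists as a pair of enantiomers (2 stereoisomers).

2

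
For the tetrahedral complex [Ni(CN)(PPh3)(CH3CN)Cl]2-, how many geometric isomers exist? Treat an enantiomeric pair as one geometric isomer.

1

All four vertices of a tetrahedron are equivalent and mutually adjacent, so cis/trans isomerism cannot arise.
Only one geometric arrangement is possible; it has no improper symmetry element, so it exists as a pair of enantiomers (2 stereoisomers).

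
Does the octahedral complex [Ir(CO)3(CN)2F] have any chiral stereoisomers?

no

An octahedron has six vertices in three trans pairs; every non-trans pair is cis.
The distinct arrangements are (3 in all): CO mer, CN trans; CO fac, CN cis; CO mer, CN cis.
Each arrangement has an internal mirror plane or centre of symmetry, so none is chiral.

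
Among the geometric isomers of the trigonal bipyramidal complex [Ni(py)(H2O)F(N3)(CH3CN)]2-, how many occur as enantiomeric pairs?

A trigonal bipyramid has two axial and three equatorial sites, which are chemically inequivalent.
Placing the ligands in turn and identifying arrangements related by rotation or reflection leaves 10 distinct geometric isomers.
Of these, 10 lack any improper symmetry element and so occur as enantiomeric pairs, giving 10 + 10 = 20 stereoisomers in total.

10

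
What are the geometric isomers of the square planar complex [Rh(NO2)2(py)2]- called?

cis and trans

Systematic placement gives 2 geometric isomers: NO2 cis; NO2 trans.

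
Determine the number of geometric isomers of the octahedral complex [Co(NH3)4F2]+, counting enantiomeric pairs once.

The distinct arrangements are (2 in all): F trans; F cis.

2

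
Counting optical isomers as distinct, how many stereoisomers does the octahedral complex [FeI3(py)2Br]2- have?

The six octahedral sites form three mutually perpendicular trans pairs.
Systematic placement gives 3 geometric isomers: I mer, py trans; I fac, py cis; I mer, py cis.
Each arrangement has an internal mirror plane or centre of symmetry, so none is chiral.

3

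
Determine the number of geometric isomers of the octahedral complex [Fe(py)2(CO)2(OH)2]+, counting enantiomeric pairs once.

An octahedron has six vertices in three trans pairs; every non-trans pair is cis.
The distinct arrangements are (5 in all): py trans, CO trans, OH trans; py cis, CO trans, OH cis; py trans, CO cis, OH cis; py cis, CO cis, OH cis (chiral); py cis, CO cis, OH trans.

5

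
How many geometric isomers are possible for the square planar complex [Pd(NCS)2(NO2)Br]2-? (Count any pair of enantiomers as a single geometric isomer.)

2

A square has two trans pairs of vertices; adjacent vertices are cis.
Systematic placement gives 2 geometric isomers: NCS cis; NCS trans.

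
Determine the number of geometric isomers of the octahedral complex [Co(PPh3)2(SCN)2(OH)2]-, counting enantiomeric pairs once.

5

An octahedron has six vertices in three trans pairs; every non-trans pair is cis.
The distinct arrangements are (5 in all): PPh3 trans, SCN trans, OH trans; PPh3 cis, SCN cis, OH trans; PPh3 cis, SCN trans, OH cis; PPh3 cis, SCN cis, OH cis (chiral); PPh3 trans, SCN cis, OH cis.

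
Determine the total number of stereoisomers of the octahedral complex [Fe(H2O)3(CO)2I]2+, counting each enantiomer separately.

3

The distinct arrangements are (3 in all): H2O mer, CO trans; H2O fac, CO cis; H2O mer, CO cis.
Each arrangement has an internal mirror plane or centre of symmetry, so none is chiral.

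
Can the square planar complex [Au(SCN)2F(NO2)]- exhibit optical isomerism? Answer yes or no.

no

In a square planar complex each vertex has one trans partner and two cis neighbours.
Systematic placement gives 2 geometric isomers: SCN cis; SCN trans.
Each arrangement has an internal mirror plane or centre of symmetry, so none is chiral.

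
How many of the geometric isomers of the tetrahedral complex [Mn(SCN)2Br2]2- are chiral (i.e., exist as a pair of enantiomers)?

0

In a tetrahedral complex all four positions are equivalent and every pair of ligands is adjacent — there is no cis/trans distinction.
Only one geometric arrangement is possible.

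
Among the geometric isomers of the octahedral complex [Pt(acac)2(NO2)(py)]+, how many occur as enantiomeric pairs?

1

Each acac is bidentate and must span two cis positions.
The distinct arrangements are (2 in all): NO2 and py mutually cis (chiral); NO2 and py mutually trans.
One of these lacks any improper symmetry element and so occurs as an enantiomeric pair, giving 2 + 1 = 3 stereoisomers in total.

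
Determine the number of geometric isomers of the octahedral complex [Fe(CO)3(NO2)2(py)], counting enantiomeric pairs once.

An octahedron has six vertices in three trans pairs; every non-trans pair is cis.
There are 3 geometric isomers: CO mer, NO2 cis; CO mer, NO2 trans; CO fac, NO2 cis.

3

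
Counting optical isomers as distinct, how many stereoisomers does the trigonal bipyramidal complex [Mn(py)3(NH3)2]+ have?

In a trigonal bipyramid the two axial positions differ from the three equatorial ones.
The distinct arrangements are (3 in all): NH3 both axial; NH3 one axial, one equatorial; NH3 both equatorial.
Each arrangement has an internal mirror plane or centre of symmetry, so none is chiral.

3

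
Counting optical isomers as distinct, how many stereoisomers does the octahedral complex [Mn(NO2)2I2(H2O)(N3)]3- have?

The six octahedral sites form three mutually perpendicular trans pairs.
Working through the distinct placements yields 6 geometric isomers: NO2 trans, I cis; NO2 cis, I cis (3 arrangements, 2 chiral); NO2 trans, I trans; NO2 cis, I trans.
Of these, 2 lack any improper symmetry element and so occur as enantiomeric pairs, giving 6 + 2 = 8 stereoisomers in total.

8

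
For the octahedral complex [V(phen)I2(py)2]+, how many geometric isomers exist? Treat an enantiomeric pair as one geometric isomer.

3

In an octahedral complex each vertex has one trans partner and four cis neighbours.
Each phen is bidentate and must span two cis positions.
Working through the distinct placements yields 3 geometric isomers: I trans, py cis; I cis, py trans; I cis, py cis (chiral).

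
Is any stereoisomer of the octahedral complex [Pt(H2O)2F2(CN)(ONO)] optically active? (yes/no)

yes

The six octahedral sites form three mutually perpendicular trans pairs.
Systematic placement gives 6 geometric isomers: H2O cis, F cis (3 arrangements, 2 chiral); H2O trans, F cis; H2O cis, F trans; H2O trans, F trans.
Of these, 2 lack any improper symmetry element and so occur as enantiomeric pairs, giving 6 + 2 = 8 stereoisomers in total.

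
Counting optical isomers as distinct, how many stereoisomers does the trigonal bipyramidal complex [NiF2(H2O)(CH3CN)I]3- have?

A trigonal bipyramid has two axial and three equatorial sites, which are chemically inequivalent.
Systematic enumeration (placing each ligand type in turn and discarding arrangements equivalent by rotation or reflection) gives 7 geometric isomers.
Of these, 3 lack any improper symmetry element and so occur as enantiomeric pairs, giving 7 + 3 = 10 stereoisomers in total.

10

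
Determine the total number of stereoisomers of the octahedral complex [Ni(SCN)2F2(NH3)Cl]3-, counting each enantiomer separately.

8

An octahedron has six vertices in three trans pairs; every non-trans pair is cis.
The distinct arrangements are (6 in all): SCN trans, F cis; SCN cis, F cis (3 arrangements, 2 chiral); SCN trans, F trans; SCN cis, F trans.
Of these, 2 lack any improper symmetry element and so occur as enantiomeric pairs, giving 6 + 2 = 8 stereoisomers in total.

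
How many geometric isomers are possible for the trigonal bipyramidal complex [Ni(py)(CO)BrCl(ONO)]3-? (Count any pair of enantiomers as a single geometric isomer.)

In a trigonal bipyramid the two axial positions differ from the three equatorial ones.
Exhaustive case analysis gives 10 geometric isomers.

10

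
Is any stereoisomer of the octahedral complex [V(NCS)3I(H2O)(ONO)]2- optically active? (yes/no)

yes

The six octahedral sites form three mutually perpendicular trans pairs.
Systematic placement gives 4 geometric isomers: NCS mer (3 arrangements); NCS fac (chiral).
One of these lacks any improper symmetry element and so occurs as an enantiomeric pair, giving 4 + 1 = 5 stereoisomers in total.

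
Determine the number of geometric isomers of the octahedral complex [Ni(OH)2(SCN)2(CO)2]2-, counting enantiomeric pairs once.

The six octahedral sites form three mutually perpendicular trans pairs.
There are 5 geometric isomers: OH trans, SCN trans, CO trans; OH cis, SCN cis, CO trans; OH cis, SCN trans, CO cis; OH cis, SCN cis, CO cis (chiral); OH trans, SCN cis, CO cis.

5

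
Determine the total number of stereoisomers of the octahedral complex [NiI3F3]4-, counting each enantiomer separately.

Systematic placement gives 2 geometric isomers: I mer; I fac.
Each arrangement has an internal mirror plane or centre of symmetry, so none is chiral.

2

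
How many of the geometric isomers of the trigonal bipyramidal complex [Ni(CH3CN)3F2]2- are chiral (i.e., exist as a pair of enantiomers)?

0

A trigonal bipyramid has two axial and three equatorial sites, which are chemically inequivalent.
There are 3 geometric isomers: F both equatorial; F one axial, one equatorial; F both axial.
Each arrangement has an internal mirror plane or centre of symmetry, so none is chiral.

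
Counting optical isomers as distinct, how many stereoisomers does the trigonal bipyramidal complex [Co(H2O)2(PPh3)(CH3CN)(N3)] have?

In a trigonal bipyramid the two axial positions differ from the three equatorial ones.
Placing the ligands in turn and identifying arrangements related by rotation or reflection leaves 7 distinct geometric isomers.
Of these, 3 lack any improper symmetry element and so occur as enantiomeric pairs, giving 7 + 3 = 10 stereoisomers in total.

10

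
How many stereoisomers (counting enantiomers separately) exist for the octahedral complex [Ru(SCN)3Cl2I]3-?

An octahedron has six vertices in three trans pairs; every non-trans pair is cis.
The distinct arrangements are (3 in all): SCN mer, Cl trans; SCN mer, Cl cis; SCN fac, Cl cis.
Each arrangement has an internal mirror plane or centre of symmetry, so none is chiral.

3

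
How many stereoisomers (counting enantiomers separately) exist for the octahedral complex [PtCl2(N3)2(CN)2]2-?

6

The six octahedral sites form three mutually perpendicular trans pairs.
There are 5 geometric isomers: Cl trans, N3 trans, CN trans; Cl cis, N3 cis, CN trans; Cl cis, N3 trans, CN cis; Cl cis, N3 cis, CN cis (chiral); Cl trans, N3 cis, CN cis.
One of these lacks any improper symmetry element and so occurs as an enantiomeric pair, giving 5 + 1 = 6 stereoisomers in total.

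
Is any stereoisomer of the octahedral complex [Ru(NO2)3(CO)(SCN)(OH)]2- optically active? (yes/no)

yes

The six octahedral sites form three mutually perpendicular trans pairs.
Systematic placement gives 4 geometric isomers: NO2 mer (3 arrangements); NO2 fac (chiral).
One of these lacks any improper symmetry element and so occurs as an enantiomeric pair, giving 4 + 1 = 5 stereoisomers in total.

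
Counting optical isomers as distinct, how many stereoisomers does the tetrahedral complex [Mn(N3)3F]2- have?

1

In a tetrahedral complex all four positions are equivalent and every pair of ligands is adjacent — there is no cis/trans distinction.
Only one geometric arrangement is possible.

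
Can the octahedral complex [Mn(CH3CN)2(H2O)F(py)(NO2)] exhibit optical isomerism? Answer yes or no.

An octahedron has six vertices in three trans pairs; every non-trans pair is cis.
Placing the ligands in turn and identifying arrangements related by rotation or reflection leaves 9 distinct geometric isomers.
Of these, 6 lack any improper symmetry element and so occur as enantiomeric pairs, giving 9 + 6 = 15 stereoisomers in total.

yes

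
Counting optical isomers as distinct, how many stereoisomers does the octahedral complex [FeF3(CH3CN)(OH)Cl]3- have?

5

The distinct arrangements are (4 in all): F mer (3 arrangements); F fac (chiral).
One of these lacks any improper symmetry element and so occurs as an enantiomeric pair, giving 4 + 1 = 5 stereoisomers in total.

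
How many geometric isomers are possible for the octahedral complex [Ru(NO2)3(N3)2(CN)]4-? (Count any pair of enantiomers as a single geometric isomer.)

In an octahedral complex each vertex has one trans partner and four cis neighbours.
There are 3 geometric isomers: NO2 mer, N3 cis; NO2 mer, N3 trans; NO2 fac, N3 cis.

3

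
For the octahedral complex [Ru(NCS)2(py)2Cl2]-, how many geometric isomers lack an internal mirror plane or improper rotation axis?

In an octahedral complex each vertex has one trans partner and four cis neighbours.
Systematic placement gives 5 geometric isomers: NCS trans, py trans, Cl trans; NCS cis, py cis, Cl trans; NCS cis, py trans, Cl cis; NCS cis, py cis, Cl cis (chiral); NCS trans, py cis, Cl cis.
One of these lacks any improper symmetry element and so occurs as an enantiomeric pair, giving 5 + 1 = 6 stereoisomers in total.

1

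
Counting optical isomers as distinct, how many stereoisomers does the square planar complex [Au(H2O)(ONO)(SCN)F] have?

3

In a square planar complex each vertex has one trans partner and two cis neighbours.
The distinct arrangements are (3 in all): (F/ONO trans, H2O/SCN trans); (F/SCN trans, H2O/ONO trans); (F/H2O trans, ONO/SCN trans).
Each arrangement has an internal mirror plane or centre of symmetry, so none is chiral.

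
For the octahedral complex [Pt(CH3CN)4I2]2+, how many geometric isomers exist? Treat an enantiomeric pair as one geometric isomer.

2

The six octahedral sites form three mutually perpendicular trans pairs.
Systematic placement gives 2 geometric isomers: I trans; I cis.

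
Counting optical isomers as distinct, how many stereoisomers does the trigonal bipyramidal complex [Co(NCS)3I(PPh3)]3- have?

4

In a trigonal bipyramid the two axial positions differ from the three equatorial ones.
There are 4 geometric isomers: I axial, PPh3 equatorial; I axial, PPh3 axial; I equatorial, PPh3 equatorial; I equatorial, PPh3 axial.
Each arrangement has an internal mirror plane or centre of symmetry, so none is chiral.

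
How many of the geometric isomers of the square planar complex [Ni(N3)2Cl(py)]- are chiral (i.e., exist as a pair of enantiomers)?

0

A square has two trans pairs of vertices; adjacent vertices are cis.
The distinct arrangements are (2 in all): N3 cis; N3 trans.
Each arrangement has an internal mirror plane or centre of symmetry, so none is chiral.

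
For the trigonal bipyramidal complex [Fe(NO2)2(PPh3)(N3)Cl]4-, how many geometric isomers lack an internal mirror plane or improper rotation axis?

Systematic enumeration (placing each ligand type in turn and discarding arrangements equivalent by rotation or reflection) gives 7 geometric isomers.
Of these, 3 lack any improper symmetry element and so occur as enantiomeric pairs, giving 7 + 3 = 10 stereoisomers in total.

3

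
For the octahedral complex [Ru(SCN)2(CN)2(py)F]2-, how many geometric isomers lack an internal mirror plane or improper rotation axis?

The six octahedral sites form three mutually perpendicular trans pairs.
The distinct arrangements are (6 in all): SCN cis, CN trans; SCN trans, CN trans; SCN cis, CN cis (3 arrangements, 2 chiral); SCN trans, CN cis.
Of these, 2 lack any improper symmetry element and so occur as enantiomeric pairs, giving 6 + 2 = 8 stereoisomers in total.

2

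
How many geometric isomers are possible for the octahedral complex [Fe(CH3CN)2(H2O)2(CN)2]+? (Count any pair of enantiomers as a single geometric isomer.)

The six octahedral sites form three mutually perpendicular trans pairs.
Working through the distinct placements yields 5 geometric isomers: CH3CN trans, H2O trans, CN trans; CH3CN trans, H2O cis, CN cis; CH3CN cis, H2O trans, CN cis; CH3CN cis, H2O cis, CN cis (chiral); CH3CN cis, H2O cis, CN trans.

5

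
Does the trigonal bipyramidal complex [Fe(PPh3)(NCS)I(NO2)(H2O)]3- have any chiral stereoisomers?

yes

A trigonal bipyramid has two axial and three equatorial sites, which are chemically inequivalent.
Systematic enumeration (placing each ligand type in turn and discarding arrangements equivalent by rotation or reflection) gives 10 geometric isomers.
Of these, 10 lack any improper symmetry element and so occur as enantiomeric pairs, giving 10 + 10 = 20 stereoisomers in total.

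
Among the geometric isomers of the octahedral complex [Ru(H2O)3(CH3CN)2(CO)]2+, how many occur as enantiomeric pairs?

In an octahedral complex each vertex has one trans partner and four cis neighbours.
Systematic placement gives 3 geometric isomers: H2O mer, CH3CN trans; H2O mer, CH3CN cis; H2O fac, CH3CN cis.
Each arrangement has an internal mirror plane or centre of symmetry, so none is chiral.

0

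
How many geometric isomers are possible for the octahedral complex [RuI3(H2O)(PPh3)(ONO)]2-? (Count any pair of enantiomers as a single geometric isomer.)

The six octahedral sites form three mutually perpendicular trans pairs.
The distinct arrangements are (4 in all): I mer (3 arrangements); I fac (chiral).

4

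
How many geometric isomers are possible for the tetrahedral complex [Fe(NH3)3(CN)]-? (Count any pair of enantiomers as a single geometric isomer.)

In a tetrahedral complex all four positions are equivalent and every pair of ligands is adjacent — there is no cis/trans distinction.
Only one geometric arrangement is possible.

1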